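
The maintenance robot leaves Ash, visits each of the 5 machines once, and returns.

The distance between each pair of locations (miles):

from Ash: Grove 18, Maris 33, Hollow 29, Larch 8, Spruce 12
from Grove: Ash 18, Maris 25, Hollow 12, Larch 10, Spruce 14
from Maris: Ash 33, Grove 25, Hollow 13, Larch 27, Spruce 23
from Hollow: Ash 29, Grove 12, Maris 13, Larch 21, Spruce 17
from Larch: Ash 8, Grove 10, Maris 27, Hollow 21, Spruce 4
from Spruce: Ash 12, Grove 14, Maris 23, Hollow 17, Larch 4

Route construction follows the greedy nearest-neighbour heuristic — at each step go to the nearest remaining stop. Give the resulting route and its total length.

84 miles along Ash → Larch → Spruce → Grove → Hollow → Maris → Ash.

From Ash: distances to unvisited — Larch=8, Spruce=12, Grove=18, Hollow=29, Maris=33. Nearest is Larch (8).
From Larch: distances to unvisited — Spruce=4, Grove=10, Hollow=21, Maris=27. Nearest is Spruce (4).
From Spruce: distances to unvisited — Grove=14, Hollow=17, Maris=23. Nearest is Grove (14).
From Grove: distances to unvisited — Hollow=12, Maris=25. Nearest is Hollow (12).
From Hollow: distances to unvisited — Maris=13. Nearest is Maris (13).
Return Maris→Ash: 33.
Total = 8 + 4 + 14 + 12 + 13 + 33 = 84.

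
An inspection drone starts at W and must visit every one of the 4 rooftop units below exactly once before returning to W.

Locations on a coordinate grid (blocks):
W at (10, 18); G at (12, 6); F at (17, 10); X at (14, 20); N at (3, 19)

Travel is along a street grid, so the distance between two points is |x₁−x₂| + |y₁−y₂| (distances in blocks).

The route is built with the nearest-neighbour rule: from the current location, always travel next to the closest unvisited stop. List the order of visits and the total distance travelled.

Nearest-neighbour total = 64 blocks; route W → X → N → G → F → W.

At W the remaining stops are X 6, N 8, G 14, F 15; go to X.
At X the remaining stops are N 12, F 13, G 16; go to N.
At N the remaining stops are G 22, F 23; go to G.
At G the remaining stops are F 9; go to F.
Return F→W: 15.
Total = 6 + 12 + 22 + 9 + 15 = 64.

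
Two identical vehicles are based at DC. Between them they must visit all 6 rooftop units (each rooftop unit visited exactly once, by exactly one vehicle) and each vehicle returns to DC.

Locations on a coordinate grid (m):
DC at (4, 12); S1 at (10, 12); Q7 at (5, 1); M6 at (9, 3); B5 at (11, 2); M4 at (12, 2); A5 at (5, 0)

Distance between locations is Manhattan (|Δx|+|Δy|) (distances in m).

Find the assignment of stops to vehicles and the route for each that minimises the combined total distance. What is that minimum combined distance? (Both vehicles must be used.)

52 m — the smallest possible combined total.

Try each way of splitting the stops between the two vehicles (each non-empty) and, for each split, find the best tour for each vehicle:
  {S1} + {Q7, M6, B5, M4, A5}: 12 + 40 = 52
  {Q7} + {S1, M6, B5, M4, A5}: 24 + 42 = 66
  {S1, Q7} + {M6, B5, M4, A5}: 34 + 40 = 74
  {M6} + {S1, Q7, B5, M4, A5}: 28 + 40 = 68
  {S1, M6} + {Q7, B5, M4, A5}: 30 + 40 = 70
  {Q7, M6} + {S1, B5, M4, A5}: 32 + 40 = 72
  … (31 splits in total)
Best: vehicle 1 DC → S1 → DC = 12; vehicle 2 DC → Q7 → A5 → B5 → M4 → M6 → DC = 40; combined 52.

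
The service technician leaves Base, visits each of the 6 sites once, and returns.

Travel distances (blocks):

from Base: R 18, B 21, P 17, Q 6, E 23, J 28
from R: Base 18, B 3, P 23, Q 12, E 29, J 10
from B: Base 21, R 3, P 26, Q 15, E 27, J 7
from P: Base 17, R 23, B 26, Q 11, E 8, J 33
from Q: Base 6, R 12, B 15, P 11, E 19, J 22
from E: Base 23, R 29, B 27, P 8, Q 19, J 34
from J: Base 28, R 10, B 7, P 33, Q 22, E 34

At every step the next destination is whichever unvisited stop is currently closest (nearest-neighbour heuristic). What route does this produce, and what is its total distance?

Nearest-neighbour total = 93 blocks; route Base → Q → P → E → B → R → J → Base.

At Base the remaining stops are Q 6, P 17, R 18, B 21, E 23, J 28; go to Q.
At Q the remaining stops are P 11, R 12, B 15, E 19, J 22; go to P.
At P the remaining stops are E 8, R 23, B 26, J 33; go to E.
At E the remaining stops are B 27, R 29, J 34; go to B.
At B the remaining stops are R 3, J 7; go to R.
At R the remaining stops are J 10; go to J.
Return J→Base: 28.
Total = 6 + 11 + 8 + 27 + 3 + 10 + 28 = 93.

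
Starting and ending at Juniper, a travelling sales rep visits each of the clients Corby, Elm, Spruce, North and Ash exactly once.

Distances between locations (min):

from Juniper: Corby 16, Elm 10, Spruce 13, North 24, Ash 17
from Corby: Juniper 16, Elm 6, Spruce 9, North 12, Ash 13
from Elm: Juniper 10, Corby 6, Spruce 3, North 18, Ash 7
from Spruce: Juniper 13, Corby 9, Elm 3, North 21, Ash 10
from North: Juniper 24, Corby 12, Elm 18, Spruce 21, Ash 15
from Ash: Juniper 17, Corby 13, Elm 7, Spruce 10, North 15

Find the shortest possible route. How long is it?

66 min — the shortest possible round trip.

Juniper - Corby - Elm - Spruce - North - Ash - Juniper: 16+6+3+21+15+17 = 78
Juniper - Corby - Elm - Spruce - Ash - North - Juniper: 16+6+3+10+15+24 = 74
Juniper - Corby - Elm - North - Spruce - Ash - Juniper: 16+6+18+21+10+17 = 88
Juniper - Corby - Elm - North - Ash - Spruce - Juniper: 16+6+18+15+10+13 = 78
Juniper - Corby - Elm - Ash - Spruce - North - Juniper: 16+6+7+10+21+24 = 84
Juniper - Corby - Elm - Ash - North - Spruce - Juniper: 16+6+7+15+21+13 = 78
Juniper - Corby - Spruce - Elm - North - Ash - Juniper: 16+9+3+18+15+17 = 78
Juniper - Corby - Spruce - Elm - Ash - North - Juniper: 16+9+3+7+15+24 = 74
Juniper - Corby - Spruce - North - Elm - Ash - Juniper: 16+9+21+18+7+17 = 88
Juniper - Corby - Spruce - North - Ash - Elm - Juniper: 16+9+21+15+7+10 = 78
Juniper - Corby - Spruce - Ash - Elm - North - Juniper: 16+9+10+7+18+24 = 84
Juniper - Corby - Spruce - Ash - North - Elm - Juniper: 16+9+10+15+18+10 = 78
Juniper - Corby - North - Elm - Spruce - Ash - Juniper: 16+12+18+3+10+17 = 76
Juniper - Corby - North - Elm - Ash - Spruce - Juniper: 16+12+18+7+10+13 = 76
… (46 more)
Juniper - Corby - North - Ash - Elm - Spruce - Juniper: 16+12+15+7+3+13 = 66  ← best
The minimum is 66.
One optimal route: Juniper → Corby → North → Ash → Elm → Spruce → Juniper (or its reverse).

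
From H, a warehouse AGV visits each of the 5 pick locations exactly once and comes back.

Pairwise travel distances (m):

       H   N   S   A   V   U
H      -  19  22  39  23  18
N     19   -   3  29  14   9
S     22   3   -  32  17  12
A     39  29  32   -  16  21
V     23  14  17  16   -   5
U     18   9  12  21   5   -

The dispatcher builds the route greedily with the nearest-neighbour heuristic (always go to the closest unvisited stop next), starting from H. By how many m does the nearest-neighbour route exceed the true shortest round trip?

18 m longer than the optimal tour.

From H: U=18, N=19, S=22, V=23, A=39 → choose U (18).
From U: V=5, N=9, S=12, A=21 → choose V (5).
From V: N=14, A=16, S=17 → choose N (14).
From N: S=3, A=29 → choose S (3).
From S: A=32 → choose A (32).
NN route H → U → V → N → S → A → H costs 111.
Optimal: H → N → S → A → V → U → H costs 93 (by enumerating all 60 distinct tours).
Excess = 111 − 93 = 18.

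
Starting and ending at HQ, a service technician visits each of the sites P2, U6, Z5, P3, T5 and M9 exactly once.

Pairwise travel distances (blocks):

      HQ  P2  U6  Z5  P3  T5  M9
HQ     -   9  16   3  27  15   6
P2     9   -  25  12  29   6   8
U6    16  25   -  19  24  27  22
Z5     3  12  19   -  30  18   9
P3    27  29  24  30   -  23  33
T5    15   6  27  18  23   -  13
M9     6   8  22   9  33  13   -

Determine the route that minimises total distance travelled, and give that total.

HQ-P2-U6-Z5-P3-T5-M9-HQ: 9+25+19+30+23+13+6 = 125
HQ-P2-U6-Z5-P3-M9-T5-HQ: 9+25+19+30+33+13+15 = 144
HQ-P2-U6-Z5-T5-P3-M9-HQ: 9+25+19+18+23+33+6 = 133
HQ-P2-U6-Z5-T5-M9-P3-HQ: 9+25+19+18+13+33+27 = 144
HQ-P2-U6-Z5-M9-P3-T5-HQ: 9+25+19+9+33+23+15 = 133
HQ-P2-U6-Z5-M9-T5-P3-HQ: 9+25+19+9+13+23+27 = 125
HQ-P2-U6-P3-Z5-T5-M9-HQ: 9+25+24+30+18+13+6 = 125
HQ-P2-U6-P3-Z5-M9-T5-HQ: 9+25+24+30+9+13+15 = 125
… (352 more)
HQ-U6-P3-T5-P2-M9-Z5-HQ: 16+24+23+6+8+9+3 = 89  ← best
The minimum is 89.
One optimal route: HQ → U6 → P3 → T5 → P2 → M9 → Z5 → HQ (or its reverse).

89 blocks — the shortest possible round trip.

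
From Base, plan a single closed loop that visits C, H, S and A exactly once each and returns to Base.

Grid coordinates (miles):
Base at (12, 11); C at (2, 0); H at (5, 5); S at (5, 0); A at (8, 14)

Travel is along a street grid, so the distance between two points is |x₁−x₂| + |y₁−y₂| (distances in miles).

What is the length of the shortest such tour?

Base - C - H - S - A - Base: 21+8+5+17+7 = 58
Base - C - H - A - S - Base: 21+8+12+17+18 = 76
Base - C - S - H - A - Base: 21+3+5+12+7 = 48
Base - C - S - A - H - Base: 21+3+17+12+13 = 66
Base - C - A - H - S - Base: 21+20+12+5+18 = 76
Base - C - A - S - H - Base: 21+20+17+5+13 = 76
Base - H - C - S - A - Base: 13+8+3+17+7 = 48
Base - H - C - A - S - Base: 13+8+20+17+18 = 76
Base - H - S - C - A - Base: 13+5+3+20+7 = 48
Base - H - A - C - S - Base: 13+12+20+3+18 = 66
Base - S - C - H - A - Base: 18+3+8+12+7 = 48
Base - S - H - C - A - Base: 18+5+8+20+7 = 58
The minimum is 48.
One optimal route: Base → C → S → H → A → Base (or its reverse).

Minimum total distance: 48 miles.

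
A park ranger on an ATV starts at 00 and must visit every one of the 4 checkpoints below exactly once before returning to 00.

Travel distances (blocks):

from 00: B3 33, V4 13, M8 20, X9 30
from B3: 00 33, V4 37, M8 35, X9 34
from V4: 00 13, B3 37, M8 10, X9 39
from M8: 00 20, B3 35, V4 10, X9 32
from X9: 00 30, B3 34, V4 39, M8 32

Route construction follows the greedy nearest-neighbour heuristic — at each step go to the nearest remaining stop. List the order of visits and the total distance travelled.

122 blocks along 00 → V4 → M8 → X9 → B3 → 00.

00 → [V4:13 / M8:20 / X9:30 / B3:33] → V4 (13)
V4 → [M8:10 / B3:37 / X9:39] → M8 (10)
M8 → [X9:32 / B3:35] → X9 (32)
X9 → [B3:34] → B3 (34)
Return B3→00: 33.
Total = 13 + 10 + 32 + 34 + 33 = 122.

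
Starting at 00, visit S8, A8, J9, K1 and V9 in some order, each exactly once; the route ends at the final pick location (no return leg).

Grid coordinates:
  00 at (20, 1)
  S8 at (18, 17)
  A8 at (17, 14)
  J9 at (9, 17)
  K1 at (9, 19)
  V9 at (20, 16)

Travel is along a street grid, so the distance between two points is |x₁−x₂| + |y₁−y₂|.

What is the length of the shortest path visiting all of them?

There are 5! = 120 possible orderings.
00 → S8 → A8 → J9 → K1 → V9: 18+4+11+2+14 = 49
00 → S8 → A8 → J9 → V9 → K1: 18+4+11+12+14 = 59
00 → S8 → A8 → K1 → J9 → V9: 18+4+13+2+12 = 49
00 → S8 → A8 → K1 → V9 → J9: 18+4+13+14+12 = 61
00 → S8 → A8 → V9 → J9 → K1: 18+4+5+12+2 = 41
00 → S8 → A8 → V9 → K1 → J9: 18+4+5+14+2 = 43
00 → S8 → J9 → A8 → K1 → V9: 18+9+11+13+14 = 65
00 → S8 → J9 → A8 → V9 → K1: 18+9+11+5+14 = 57
00 → S8 → J9 → K1 → A8 → V9: 18+9+2+13+5 = 47
00 → S8 → J9 → K1 → V9 → A8: 18+9+2+14+5 = 48
00 → S8 → J9 → V9 → A8 → K1: 18+9+12+5+13 = 57
00 → S8 → J9 → V9 → K1 → A8: 18+9+12+14+13 = 66
00 → S8 → K1 → A8 → J9 → V9: 18+11+13+11+12 = 65
00 → S8 → K1 → A8 → V9 → J9: 18+11+13+5+12 = 59
… (106 more)
00 → A8 → V9 → S8 → J9 → K1: 16+5+3+9+2 = 35  ← best
The minimum is 35.
One shortest path: 00 → A8 → V9 → S8 → J9 → K1.

35 — the minimum one-way total.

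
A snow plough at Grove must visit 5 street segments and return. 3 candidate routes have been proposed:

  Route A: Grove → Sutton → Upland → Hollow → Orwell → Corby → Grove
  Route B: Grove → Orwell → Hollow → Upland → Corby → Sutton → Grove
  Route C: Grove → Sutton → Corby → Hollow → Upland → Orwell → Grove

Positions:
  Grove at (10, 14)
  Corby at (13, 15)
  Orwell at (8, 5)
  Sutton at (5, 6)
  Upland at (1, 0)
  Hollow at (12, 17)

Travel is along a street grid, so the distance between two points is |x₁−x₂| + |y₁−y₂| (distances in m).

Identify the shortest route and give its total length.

Route A: 13 + 10 + 28 + 16 + 15 + 4 = 86
Route B: 11 + 16 + 28 + 27 + 17 + 13 = 112
Route C: 13 + 17 + 3 + 28 + 12 + 11 = 84

Shortest is Route C, total 84 m.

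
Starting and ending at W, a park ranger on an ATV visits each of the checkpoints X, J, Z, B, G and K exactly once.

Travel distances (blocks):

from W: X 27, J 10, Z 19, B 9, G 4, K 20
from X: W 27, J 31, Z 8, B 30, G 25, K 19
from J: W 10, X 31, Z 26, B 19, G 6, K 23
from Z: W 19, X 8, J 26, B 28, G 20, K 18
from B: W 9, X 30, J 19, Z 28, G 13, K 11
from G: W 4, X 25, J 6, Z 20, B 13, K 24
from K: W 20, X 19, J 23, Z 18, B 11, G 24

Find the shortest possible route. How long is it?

W → X → J → Z → B → G → K → W: 27+31+26+28+13+24+20 = 169
W → X → J → Z → B → K → G → W: 27+31+26+28+11+24+4 = 151
W → X → J → Z → G → B → K → W: 27+31+26+20+13+11+20 = 148
W → X → J → Z → G → K → B → W: 27+31+26+20+24+11+9 = 148
W → X → J → Z → K → B → G → W: 27+31+26+18+11+13+4 = 130
W → X → J → Z → K → G → B → W: 27+31+26+18+24+13+9 = 148
W → X → J → B → Z → G → K → W: 27+31+19+28+20+24+20 = 169
W → X → J → B → Z → K → G → W: 27+31+19+28+18+24+4 = 151
… (352 more)
W → J → G → Z → X → K → B → W: 10+6+20+8+19+11+9 = 83  ← best
The minimum is 83.
One optimal route: W → J → G → Z → X → K → B → W (or its reverse).

83 blocks — the shortest possible round trip.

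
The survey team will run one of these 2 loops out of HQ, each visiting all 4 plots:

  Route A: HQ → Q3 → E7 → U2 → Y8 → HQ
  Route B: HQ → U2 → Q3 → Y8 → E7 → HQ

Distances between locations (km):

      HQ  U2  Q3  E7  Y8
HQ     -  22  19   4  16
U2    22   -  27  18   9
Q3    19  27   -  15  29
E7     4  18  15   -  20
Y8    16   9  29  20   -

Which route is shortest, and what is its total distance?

77 km — Route A is the shortest.

Route A: 19 + 15 + 18 + 9 + 16 = 77
Route B: 22 + 27 + 29 + 20 + 4 = 102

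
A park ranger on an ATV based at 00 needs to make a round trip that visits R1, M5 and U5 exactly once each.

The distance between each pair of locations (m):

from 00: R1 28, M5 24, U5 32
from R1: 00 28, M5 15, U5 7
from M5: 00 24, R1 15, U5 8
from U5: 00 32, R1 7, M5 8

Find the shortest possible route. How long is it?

Shortest round trip = 67 m.

With 3 stops there are 3!/2 = 3 distinct round trips (a route and its reverse cost the same).
00-R1-M5-U5-00: 28+15+8+32 = 83
00-R1-U5-M5-00: 28+7+8+24 = 67
00-M5-R1-U5-00: 24+15+7+32 = 78
The minimum is 67.
One optimal route: 00 → R1 → U5 → M5 → 00 (or its reverse).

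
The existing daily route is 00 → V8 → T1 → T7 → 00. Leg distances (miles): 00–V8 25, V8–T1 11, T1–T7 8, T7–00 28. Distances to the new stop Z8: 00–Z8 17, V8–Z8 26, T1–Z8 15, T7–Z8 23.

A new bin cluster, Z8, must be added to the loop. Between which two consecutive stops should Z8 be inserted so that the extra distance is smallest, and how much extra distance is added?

+12 miles — insert Z8 between T7 and 00.

Insertion cost between consecutive stops i–j is d(i,Z8) + d(Z8,j) − d(i,j):
  between 00 and V8: 17 + 26 − 25 = 18
  between V8 and T1: 26 + 15 − 11 = 30
  between T1 and T7: 15 + 23 − 8 = 30
  between T7 and 00: 23 + 17 − 28 = 12
Cheapest insertion is between T7 and 00, adding 12.
New total = 72 + 12 = 84.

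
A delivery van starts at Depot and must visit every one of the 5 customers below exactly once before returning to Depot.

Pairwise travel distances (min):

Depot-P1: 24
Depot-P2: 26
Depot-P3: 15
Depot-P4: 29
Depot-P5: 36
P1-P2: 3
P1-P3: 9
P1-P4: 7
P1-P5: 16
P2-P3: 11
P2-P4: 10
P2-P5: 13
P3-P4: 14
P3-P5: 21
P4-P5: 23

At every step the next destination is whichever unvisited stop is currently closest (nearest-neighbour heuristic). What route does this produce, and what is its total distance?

96 min along Depot → P3 → P1 → P2 → P4 → P5 → Depot.

From Depot: distances to unvisited — P3=15, P1=24, P2=26, P4=29, P5=36. Nearest is P3 (15).
From P3: distances to unvisited — P1=9, P2=11, P4=14, P5=21. Nearest is P1 (9).
From P1: distances to unvisited — P2=3, P4=7, P5=16. Nearest is P2 (3).
From P2: distances to unvisited — P4=10, P5=13. Nearest is P4 (10).
From P4: distances to unvisited — P5=23. Nearest is P5 (23).
Return P5→Depot: 36.
Total = 15 + 9 + 3 + 10 + 23 + 36 = 96.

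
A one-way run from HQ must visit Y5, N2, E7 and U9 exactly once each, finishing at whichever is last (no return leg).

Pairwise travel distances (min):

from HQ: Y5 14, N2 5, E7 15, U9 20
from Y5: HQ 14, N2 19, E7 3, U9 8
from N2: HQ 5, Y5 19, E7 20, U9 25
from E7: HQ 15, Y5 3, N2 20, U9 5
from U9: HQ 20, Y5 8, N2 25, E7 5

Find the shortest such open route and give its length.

Shortest open route: 32 min.

There are 4! = 24 possible orderings.
HQ→Y5→N2→E7→U9: 14+19+20+5 = 58
HQ→Y5→N2→U9→E7: 14+19+25+5 = 63
HQ→Y5→E7→N2→U9: 14+3+20+25 = 62
HQ→Y5→E7→U9→N2: 14+3+5+25 = 47
HQ→Y5→U9→N2→E7: 14+8+25+20 = 67
HQ→Y5→U9→E7→N2: 14+8+5+20 = 47
HQ→N2→Y5→E7→U9: 5+19+3+5 = 32
HQ→N2→Y5→U9→E7: 5+19+8+5 = 37
HQ→N2→E7→Y5→U9: 5+20+3+8 = 36
HQ→N2→E7→U9→Y5: 5+20+5+8 = 38
HQ→N2→U9→Y5→E7: 5+25+8+3 = 41
HQ→N2→U9→E7→Y5: 5+25+5+3 = 38
HQ→E7→Y5→N2→U9: 15+3+19+25 = 62
HQ→E7→Y5→U9→N2: 15+3+8+25 = 51
… (10 more)
The minimum is 32.
One shortest path: HQ → N2 → Y5 → E7 → U9.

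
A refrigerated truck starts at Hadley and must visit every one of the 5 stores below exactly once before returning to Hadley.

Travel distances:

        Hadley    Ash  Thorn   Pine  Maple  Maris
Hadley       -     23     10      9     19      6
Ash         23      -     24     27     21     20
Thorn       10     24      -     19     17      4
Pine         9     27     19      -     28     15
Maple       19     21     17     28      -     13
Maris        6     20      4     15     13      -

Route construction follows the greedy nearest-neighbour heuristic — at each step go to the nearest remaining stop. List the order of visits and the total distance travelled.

84 along Hadley → Maris → Thorn → Maple → Ash → Pine → Hadley.

At Hadley the remaining stops are Maris 6, Pine 9, Thorn 10, Maple 19, Ash 23; go to Maris.
At Maris the remaining stops are Thorn 4, Maple 13, Pine 15, Ash 20; go to Thorn.
At Thorn the remaining stops are Maple 17, Pine 19, Ash 24; go to Maple.
At Maple the remaining stops are Ash 21, Pine 28; go to Ash.
At Ash the remaining stops are Pine 27; go to Pine.
Return Pine→Hadley: 9.
Total = 6 + 4 + 17 + 21 + 27 + 9 = 84.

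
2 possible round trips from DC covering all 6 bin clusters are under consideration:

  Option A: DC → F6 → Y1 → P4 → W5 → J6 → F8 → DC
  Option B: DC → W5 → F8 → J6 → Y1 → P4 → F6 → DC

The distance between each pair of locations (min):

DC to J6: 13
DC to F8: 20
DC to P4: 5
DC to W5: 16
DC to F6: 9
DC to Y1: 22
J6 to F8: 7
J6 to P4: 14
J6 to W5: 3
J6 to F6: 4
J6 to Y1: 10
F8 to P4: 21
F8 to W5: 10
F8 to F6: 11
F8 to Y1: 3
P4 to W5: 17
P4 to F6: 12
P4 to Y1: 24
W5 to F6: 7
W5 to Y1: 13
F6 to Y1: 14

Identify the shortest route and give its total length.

Option A: 9 + 14 + 24 + 17 + 3 + 7 + 20 = 94
Option B: 16 + 10 + 7 + 10 + 24 + 12 + 9 = 88

88 min — Option B is the shortest.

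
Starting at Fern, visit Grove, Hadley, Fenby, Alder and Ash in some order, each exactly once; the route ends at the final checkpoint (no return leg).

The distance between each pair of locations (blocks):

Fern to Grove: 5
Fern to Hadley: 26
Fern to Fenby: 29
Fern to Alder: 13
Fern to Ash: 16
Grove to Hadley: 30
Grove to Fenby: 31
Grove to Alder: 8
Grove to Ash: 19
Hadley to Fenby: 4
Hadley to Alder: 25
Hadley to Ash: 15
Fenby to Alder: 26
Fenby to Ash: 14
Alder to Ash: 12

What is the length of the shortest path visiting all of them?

Shortest open route: 43 blocks.

There are 5! = 120 possible orderings.
Fern→Grove→Hadley→Fenby→Alder→Ash: 5+30+4+26+12 = 77
Fern→Grove→Hadley→Fenby→Ash→Alder: 5+30+4+14+12 = 65
Fern→Grove→Hadley→Alder→Fenby→Ash: 5+30+25+26+14 = 100
Fern→Grove→Hadley→Alder→Ash→Fenby: 5+30+25+12+14 = 86
Fern→Grove→Hadley→Ash→Fenby→Alder: 5+30+15+14+26 = 90
Fern→Grove→Hadley→Ash→Alder→Fenby: 5+30+15+12+26 = 88
Fern→Grove→Fenby→Hadley→Alder→Ash: 5+31+4+25+12 = 77
Fern→Grove→Fenby→Hadley→Ash→Alder: 5+31+4+15+12 = 67
Fern→Grove→Fenby→Alder→Hadley→Ash: 5+31+26+25+15 = 102
Fern→Grove→Fenby→Alder→Ash→Hadley: 5+31+26+12+15 = 89
Fern→Grove→Fenby→Ash→Hadley→Alder: 5+31+14+15+25 = 90
Fern→Grove→Fenby→Ash→Alder→Hadley: 5+31+14+12+25 = 87
Fern→Grove→Alder→Hadley→Fenby→Ash: 5+8+25+4+14 = 56
Fern→Grove→Alder→Hadley→Ash→Fenby: 5+8+25+15+14 = 67
… (106 more)
Fern→Grove→Alder→Ash→Fenby→Hadley: 5+8+12+14+4 = 43  ← best
The minimum is 43.
One shortest path: Fern → Grove → Alder → Ash → Fenby → Hadley.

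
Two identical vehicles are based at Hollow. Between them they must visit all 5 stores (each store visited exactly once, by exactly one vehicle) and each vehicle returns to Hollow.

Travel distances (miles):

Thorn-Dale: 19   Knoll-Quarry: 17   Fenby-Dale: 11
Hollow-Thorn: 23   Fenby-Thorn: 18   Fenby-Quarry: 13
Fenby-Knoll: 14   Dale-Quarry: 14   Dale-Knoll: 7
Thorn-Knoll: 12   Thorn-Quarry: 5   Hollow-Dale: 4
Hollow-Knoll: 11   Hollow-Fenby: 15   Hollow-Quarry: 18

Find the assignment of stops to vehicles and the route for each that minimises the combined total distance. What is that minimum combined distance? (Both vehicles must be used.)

Minimum combined distance: 64 miles.

Try each way of splitting the stops between the two vehicles (each non-empty) and, for each split, find the best tour for each vehicle:
  {Fenby} + {Thorn, Dale, Knoll, Quarry}: 30 + 46 = 76
  {Thorn} + {Fenby, Dale, Knoll, Quarry}: 46 + 56 = 102
  {Fenby, Thorn} + {Dale, Knoll, Quarry}: 56 + 46 = 102
  {Dale} + {Fenby, Thorn, Knoll, Quarry}: 8 + 56 = 64
  {Fenby, Dale} + {Thorn, Knoll, Quarry}: 30 + 46 = 76
  {Thorn, Dale} + {Fenby, Knoll, Quarry}: 46 + 56 = 102
  … (15 splits in total)
Best: vehicle 1 Hollow → Dale → Hollow = 8; vehicle 2 Hollow → Fenby → Quarry → Thorn → Knoll → Hollow = 56; combined 64.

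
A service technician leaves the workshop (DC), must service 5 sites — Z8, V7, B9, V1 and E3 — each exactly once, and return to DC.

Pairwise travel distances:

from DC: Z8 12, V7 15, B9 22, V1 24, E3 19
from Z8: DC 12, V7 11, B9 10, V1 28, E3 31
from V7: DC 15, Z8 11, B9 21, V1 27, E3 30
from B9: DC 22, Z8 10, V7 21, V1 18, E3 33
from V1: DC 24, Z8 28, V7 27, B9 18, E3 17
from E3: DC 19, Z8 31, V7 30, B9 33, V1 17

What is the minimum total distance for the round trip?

Shortest round trip = 90.

There are 60 distinct closed tours to check (reversals are equivalent).
DC → Z8 → V7 → B9 → V1 → E3 → DC: 12+11+21+18+17+19 = 98
DC → Z8 → V7 → B9 → E3 → V1 → DC: 12+11+21+33+17+24 = 118
DC → Z8 → V7 → V1 → B9 → E3 → DC: 12+11+27+18+33+19 = 120
DC → Z8 → V7 → V1 → E3 → B9 → DC: 12+11+27+17+33+22 = 122
DC → Z8 → V7 → E3 → B9 → V1 → DC: 12+11+30+33+18+24 = 128
DC → Z8 → V7 → E3 → V1 → B9 → DC: 12+11+30+17+18+22 = 110
DC → Z8 → B9 → V7 → V1 → E3 → DC: 12+10+21+27+17+19 = 106
DC → Z8 → B9 → V7 → E3 → V1 → DC: 12+10+21+30+17+24 = 114
DC → Z8 → B9 → V1 → V7 → E3 → DC: 12+10+18+27+30+19 = 116
DC → Z8 → B9 → V1 → E3 → V7 → DC: 12+10+18+17+30+15 = 102
DC → Z8 → B9 → E3 → V7 → V1 → DC: 12+10+33+30+27+24 = 136
DC → Z8 → B9 → E3 → V1 → V7 → DC: 12+10+33+17+27+15 = 114
DC → Z8 → V1 → V7 → B9 → E3 → DC: 12+28+27+21+33+19 = 140
DC → Z8 → V1 → V7 → E3 → B9 → DC: 12+28+27+30+33+22 = 152
… (46 more)
DC → V7 → Z8 → B9 → V1 → E3 → DC: 15+11+10+18+17+19 = 90  ← best
The minimum is 90.
One optimal route: DC → V7 → Z8 → B9 → V1 → E3 → DC (or its reverse).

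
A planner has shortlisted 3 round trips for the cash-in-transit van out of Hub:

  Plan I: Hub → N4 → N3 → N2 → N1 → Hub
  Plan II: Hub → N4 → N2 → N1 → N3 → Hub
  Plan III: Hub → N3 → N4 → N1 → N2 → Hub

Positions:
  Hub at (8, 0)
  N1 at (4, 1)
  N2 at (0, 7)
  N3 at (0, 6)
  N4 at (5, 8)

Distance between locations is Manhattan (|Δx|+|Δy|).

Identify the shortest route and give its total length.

Plan I: 11 + 7 + 1 + 10 + 5 = 34
Plan II: 11 + 6 + 10 + 9 + 14 = 50
Plan III: 14 + 7 + 8 + 10 + 15 = 54

Shortest is Plan I, total 34.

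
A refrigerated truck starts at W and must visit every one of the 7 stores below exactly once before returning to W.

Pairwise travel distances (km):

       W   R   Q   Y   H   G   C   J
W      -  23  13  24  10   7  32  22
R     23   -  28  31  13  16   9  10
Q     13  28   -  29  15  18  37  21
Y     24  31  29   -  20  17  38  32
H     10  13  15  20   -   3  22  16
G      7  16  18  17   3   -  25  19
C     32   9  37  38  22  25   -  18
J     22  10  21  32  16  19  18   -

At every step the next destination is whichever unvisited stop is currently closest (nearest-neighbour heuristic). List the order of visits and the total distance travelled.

W → [G:7 / H:10 / Q:13 / J:22 / R:23 / Y:24 / C:32] → G (7)
G → [H:3 / R:16 / Y:17 / Q:18 / J:19 / C:25] → H (3)
H → [R:13 / Q:15 / J:16 / Y:20 / C:22] → R (13)
R → [C:9 / J:10 / Q:28 / Y:31] → C (9)
C → [J:18 / Q:37 / Y:38] → J (18)
J → [Q:21 / Y:32] → Q (21)
Q → [Y:29] → Y (29)
Return Y→W: 24.
Total = 7 + 3 + 13 + 9 + 18 + 21 + 29 + 24 = 124.

Nearest-neighbour total = 124 km; route W → G → H → R → C → J → Q → Y → W.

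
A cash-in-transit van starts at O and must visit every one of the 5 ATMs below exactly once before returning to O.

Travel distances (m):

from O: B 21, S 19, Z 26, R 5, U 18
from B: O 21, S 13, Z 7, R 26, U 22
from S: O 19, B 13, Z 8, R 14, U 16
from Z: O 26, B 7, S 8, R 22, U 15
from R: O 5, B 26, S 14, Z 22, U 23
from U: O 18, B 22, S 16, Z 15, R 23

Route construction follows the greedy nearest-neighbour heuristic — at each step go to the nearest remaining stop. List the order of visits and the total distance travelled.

From O: distances to unvisited — R=5, U=18, S=19, B=21, Z=26. Nearest is R (5).
From R: distances to unvisited — S=14, Z=22, U=23, B=26. Nearest is S (14).
From S: distances to unvisited — Z=8, B=13, U=16. Nearest is Z (8).
From Z: distances to unvisited — B=7, U=15. Nearest is B (7).
From B: distances to unvisited — U=22. Nearest is U (22).
Return U→O: 18.
Total = 5 + 14 + 8 + 7 + 22 + 18 = 74.

Total distance 74 m via the nearest-neighbour route O → R → S → Z → B → U → O.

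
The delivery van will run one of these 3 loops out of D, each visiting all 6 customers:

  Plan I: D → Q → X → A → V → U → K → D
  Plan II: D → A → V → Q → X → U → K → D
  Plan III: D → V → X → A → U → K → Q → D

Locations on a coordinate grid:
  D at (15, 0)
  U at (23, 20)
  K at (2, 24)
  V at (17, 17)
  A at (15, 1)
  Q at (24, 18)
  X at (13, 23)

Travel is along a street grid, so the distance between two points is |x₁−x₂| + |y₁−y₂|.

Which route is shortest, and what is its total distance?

Plan I: 27 + 16 + 24 + 18 + 9 + 25 + 37 = 156
Plan II: 1 + 18 + 8 + 16 + 13 + 25 + 37 = 118
Plan III: 19 + 10 + 24 + 27 + 25 + 28 + 27 = 160

Shortest is Plan II, total 118.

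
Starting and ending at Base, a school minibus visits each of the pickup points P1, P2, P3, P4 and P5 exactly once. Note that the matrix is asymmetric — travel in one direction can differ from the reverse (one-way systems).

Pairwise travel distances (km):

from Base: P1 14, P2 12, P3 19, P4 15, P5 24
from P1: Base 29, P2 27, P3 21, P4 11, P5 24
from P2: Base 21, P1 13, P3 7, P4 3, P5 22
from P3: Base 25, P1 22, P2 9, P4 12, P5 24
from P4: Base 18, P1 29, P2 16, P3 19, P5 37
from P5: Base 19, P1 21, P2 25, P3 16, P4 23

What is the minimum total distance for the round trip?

Base - P1 - P2 - P3 - P4 - P5 - Base: 14+27+7+12+37+19 = 116
Base - P1 - P2 - P3 - P5 - P4 - Base: 14+27+7+24+23+18 = 113
Base - P1 - P2 - P4 - P3 - P5 - Base: 14+27+3+19+24+19 = 106
Base - P1 - P2 - P4 - P5 - P3 - Base: 14+27+3+37+16+25 = 122
Base - P1 - P2 - P5 - P3 - P4 - Base: 14+27+22+16+12+18 = 109
Base - P1 - P2 - P5 - P4 - P3 - Base: 14+27+22+23+19+25 = 130
Base - P1 - P3 - P2 - P4 - P5 - Base: 14+21+9+3+37+19 = 103
Base - P1 - P3 - P2 - P5 - P4 - Base: 14+21+9+22+23+18 = 107
Base - P1 - P3 - P4 - P2 - P5 - Base: 14+21+12+16+22+19 = 104
Base - P1 - P3 - P4 - P5 - P2 - Base: 14+21+12+37+25+21 = 130
Base - P1 - P3 - P5 - P2 - P4 - Base: 14+21+24+25+3+18 = 105
Base - P1 - P3 - P5 - P4 - P2 - Base: 14+21+24+23+16+21 = 119
Base - P1 - P4 - P2 - P3 - P5 - Base: 14+11+16+7+24+19 = 91
Base - P1 - P4 - P2 - P5 - P3 - Base: 14+11+16+22+16+25 = 104
… (106 more)
Base - P1 - P5 - P3 - P2 - P4 - Base: 14+24+16+9+3+18 = 84  ← best
The minimum is 84.
One optimal route: Base → P1 → P5 → P3 → P2 → P4 → Base.

Shortest round trip = 84 km.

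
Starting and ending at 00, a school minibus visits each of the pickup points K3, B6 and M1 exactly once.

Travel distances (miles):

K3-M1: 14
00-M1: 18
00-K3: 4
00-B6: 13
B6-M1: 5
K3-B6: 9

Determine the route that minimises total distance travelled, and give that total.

There are 3 distinct closed tours to check (reversals are equivalent).
00 → K3 → B6 → M1 → 00: 4+9+5+18 = 36
00 → K3 → M1 → B6 → 00: 4+14+5+13 = 36
00 → B6 → K3 → M1 → 00: 13+9+14+18 = 54
The minimum is 36.
One optimal route: 00 → K3 → B6 → M1 → 00 (or its reverse).

Shortest round trip = 36 miles.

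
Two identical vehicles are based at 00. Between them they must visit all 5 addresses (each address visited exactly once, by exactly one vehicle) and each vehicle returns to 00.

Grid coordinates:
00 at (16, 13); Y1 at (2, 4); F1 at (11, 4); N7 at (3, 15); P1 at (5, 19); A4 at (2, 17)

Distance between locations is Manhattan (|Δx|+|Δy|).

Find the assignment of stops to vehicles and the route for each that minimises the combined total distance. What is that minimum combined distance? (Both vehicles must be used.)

Try each way of splitting the stops between the two vehicles (each non-empty) and, for each split, find the best tour for each vehicle:
  {Y1} + {F1, N7, P1, A4}: 46 + 58 = 104
  {F1} + {Y1, N7, P1, A4}: 28 + 60 = 88
  {Y1, F1} + {N7, P1, A4}: 46 + 40 = 86
  {N7} + {Y1, F1, P1, A4}: 30 + 58 = 88
  {Y1, N7} + {F1, P1, A4}: 50 + 58 = 108
  {F1, N7} + {Y1, P1, A4}: 48 + 58 = 106
  … (15 splits in total)
Best: vehicle 1 00 → Y1 → F1 → 00 = 46; vehicle 2 00 → N7 → A4 → P1 → 00 = 40; combined 86.

86 — the smallest possible combined total.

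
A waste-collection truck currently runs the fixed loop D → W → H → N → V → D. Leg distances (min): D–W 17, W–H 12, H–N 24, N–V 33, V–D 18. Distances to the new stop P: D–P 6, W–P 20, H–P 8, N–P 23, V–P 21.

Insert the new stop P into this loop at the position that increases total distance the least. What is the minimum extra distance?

+7 min — insert P between H and N.

Insertion cost between consecutive stops i–j is d(i,P) + d(P,j) − d(i,j):
  between D and W: 6 + 20 − 17 = 9
  between W and H: 20 + 8 − 12 = 16
  between H and N: 8 + 23 − 24 = 7
  between N and V: 23 + 21 − 33 = 11
  between V and D: 21 + 6 − 18 = 9
Cheapest insertion is between H and N, adding 7.
New total = 104 + 7 = 111.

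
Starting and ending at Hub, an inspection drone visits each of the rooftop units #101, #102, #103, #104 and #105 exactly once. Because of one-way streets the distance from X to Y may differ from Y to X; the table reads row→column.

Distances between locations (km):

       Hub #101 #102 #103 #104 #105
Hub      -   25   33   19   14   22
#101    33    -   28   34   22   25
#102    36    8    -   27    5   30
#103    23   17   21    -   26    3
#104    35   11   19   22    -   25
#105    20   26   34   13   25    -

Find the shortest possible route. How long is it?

Hub-#101-#102-#103-#104-#105-Hub: 25+28+27+26+25+20 = 151
Hub-#101-#102-#103-#105-#104-Hub: 25+28+27+3+25+35 = 143
Hub-#101-#102-#104-#103-#105-Hub: 25+28+5+22+3+20 = 103
Hub-#101-#102-#104-#105-#103-Hub: 25+28+5+25+13+23 = 119
Hub-#101-#102-#105-#103-#104-Hub: 25+28+30+13+26+35 = 157
Hub-#101-#102-#105-#104-#103-Hub: 25+28+30+25+22+23 = 153
Hub-#101-#103-#102-#104-#105-Hub: 25+34+21+5+25+20 = 130
Hub-#101-#103-#102-#105-#104-Hub: 25+34+21+30+25+35 = 170
Hub-#101-#103-#104-#102-#105-Hub: 25+34+26+19+30+20 = 154
Hub-#101-#103-#104-#105-#102-Hub: 25+34+26+25+34+36 = 180
Hub-#101-#103-#105-#102-#104-Hub: 25+34+3+34+5+35 = 136
Hub-#101-#103-#105-#104-#102-Hub: 25+34+3+25+19+36 = 142
Hub-#101-#104-#102-#103-#105-Hub: 25+22+19+27+3+20 = 116
Hub-#101-#104-#102-#105-#103-Hub: 25+22+19+30+13+23 = 132
… (106 more)
Hub-#104-#102-#101-#103-#105-Hub: 14+19+8+34+3+20 = 98  ← best
The minimum is 98.
One optimal route: Hub → #104 → #102 → #101 → #103 → #105 → Hub.

Shortest round trip = 98 km.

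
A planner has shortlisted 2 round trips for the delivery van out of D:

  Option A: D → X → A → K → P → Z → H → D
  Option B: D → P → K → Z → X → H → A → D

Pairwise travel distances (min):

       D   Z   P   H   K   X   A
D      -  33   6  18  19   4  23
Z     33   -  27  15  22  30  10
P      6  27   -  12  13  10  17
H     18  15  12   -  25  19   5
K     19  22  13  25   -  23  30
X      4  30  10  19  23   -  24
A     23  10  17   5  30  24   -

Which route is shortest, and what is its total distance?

Option A: 4 + 24 + 30 + 13 + 27 + 15 + 18 = 131
Option B: 6 + 13 + 22 + 30 + 19 + 5 + 23 = 118

118 min — Option B is the shortest.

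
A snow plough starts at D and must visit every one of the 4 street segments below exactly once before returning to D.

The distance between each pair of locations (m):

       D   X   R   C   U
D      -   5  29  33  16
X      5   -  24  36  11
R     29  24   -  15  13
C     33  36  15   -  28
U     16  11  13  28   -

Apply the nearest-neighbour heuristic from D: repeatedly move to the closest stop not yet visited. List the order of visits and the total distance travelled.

From D: distances to unvisited — X=5, U=16, R=29, C=33. Nearest is X (5).
From X: distances to unvisited — U=11, R=24, C=36. Nearest is U (11).
From U: distances to unvisited — R=13, C=28. Nearest is R (13).
From R: distances to unvisited — C=15. Nearest is C (15).
Return C→D: 33.
Total = 5 + 11 + 13 + 15 + 33 = 77.

Nearest-neighbour total = 77 m; route D → X → U → R → C → D.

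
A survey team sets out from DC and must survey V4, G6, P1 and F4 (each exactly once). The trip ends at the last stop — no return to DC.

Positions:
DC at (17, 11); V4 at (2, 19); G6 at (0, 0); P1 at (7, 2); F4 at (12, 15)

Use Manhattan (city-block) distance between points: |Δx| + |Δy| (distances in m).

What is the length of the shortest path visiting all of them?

Shortest open route: 53 m.

There are 4! = 24 possible orderings.
DC - V4 - G6 - P1 - F4: 23+21+9+18 = 71
DC - V4 - G6 - F4 - P1: 23+21+27+18 = 89
DC - V4 - P1 - G6 - F4: 23+22+9+27 = 81
DC - V4 - P1 - F4 - G6: 23+22+18+27 = 90
DC - V4 - F4 - G6 - P1: 23+14+27+9 = 73
DC - V4 - F4 - P1 - G6: 23+14+18+9 = 64
DC - G6 - V4 - P1 - F4: 28+21+22+18 = 89
DC - G6 - V4 - F4 - P1: 28+21+14+18 = 81
DC - G6 - P1 - V4 - F4: 28+9+22+14 = 73
DC - G6 - P1 - F4 - V4: 28+9+18+14 = 69
DC - G6 - F4 - V4 - P1: 28+27+14+22 = 91
DC - G6 - F4 - P1 - V4: 28+27+18+22 = 95
DC - P1 - V4 - G6 - F4: 19+22+21+27 = 89
DC - P1 - V4 - F4 - G6: 19+22+14+27 = 82
… (10 more)
DC - F4 - V4 - G6 - P1: 9+14+21+9 = 53  ← best
The minimum is 53.
One shortest path: DC → F4 → V4 → G6 → P1.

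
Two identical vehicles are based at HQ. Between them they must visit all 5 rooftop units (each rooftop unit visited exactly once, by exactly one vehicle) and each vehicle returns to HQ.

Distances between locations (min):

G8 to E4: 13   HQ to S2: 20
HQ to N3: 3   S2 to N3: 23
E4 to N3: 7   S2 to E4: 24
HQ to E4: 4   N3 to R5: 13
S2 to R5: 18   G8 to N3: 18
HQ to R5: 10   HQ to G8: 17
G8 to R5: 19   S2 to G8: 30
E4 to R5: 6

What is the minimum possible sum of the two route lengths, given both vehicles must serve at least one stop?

Minimum combined distance: 80 min.

There are 2^4 − 1 = 15 ways to divide the 5 stops into two non-empty groups. For each, the best each vehicle can do is its own shortest tour through its group:
  {S2} + {G8, E4, N3, R5}: 40 + 50 = 90
  {G8} + {S2, E4, N3, R5}: 34 + 54 = 88
  {S2, G8} + {E4, N3, R5}: 67 + 26 = 93
  {E4} + {S2, G8, N3, R5}: 8 + 78 = 86
  {S2, E4} + {G8, N3, R5}: 48 + 50 = 98
  {G8, E4} + {S2, N3, R5}: 34 + 54 = 88
  … (15 splits in total)
  {N3} + {S2, G8, E4, R5}: 6 + 74 = 80  ← best
Best: vehicle 1 HQ → N3 → HQ = 6; vehicle 2 HQ → S2 → R5 → G8 → E4 → HQ = 74; combined 80.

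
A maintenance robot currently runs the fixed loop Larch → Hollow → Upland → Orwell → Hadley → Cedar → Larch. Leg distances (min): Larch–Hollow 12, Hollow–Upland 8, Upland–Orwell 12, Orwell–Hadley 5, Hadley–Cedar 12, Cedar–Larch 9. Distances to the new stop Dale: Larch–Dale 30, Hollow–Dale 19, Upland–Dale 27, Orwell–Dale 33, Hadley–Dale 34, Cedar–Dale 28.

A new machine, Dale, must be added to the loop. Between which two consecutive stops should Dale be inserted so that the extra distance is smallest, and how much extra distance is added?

Adding 37 min by placing Dale on the Larch–Hollow leg.

Insertion cost between consecutive stops i–j is d(i,Dale) + d(Dale,j) − d(i,j):
  between Larch and Hollow: 30 + 19 − 12 = 37
  between Hollow and Upland: 19 + 27 − 8 = 38
  between Upland and Orwell: 27 + 33 − 12 = 48
  between Orwell and Hadley: 33 + 34 − 5 = 62
  between Hadley and Cedar: 34 + 28 − 12 = 50
  between Cedar and Larch: 28 + 30 − 9 = 49
Cheapest insertion is between Larch and Hollow, adding 37.
New total = 58 + 37 = 95.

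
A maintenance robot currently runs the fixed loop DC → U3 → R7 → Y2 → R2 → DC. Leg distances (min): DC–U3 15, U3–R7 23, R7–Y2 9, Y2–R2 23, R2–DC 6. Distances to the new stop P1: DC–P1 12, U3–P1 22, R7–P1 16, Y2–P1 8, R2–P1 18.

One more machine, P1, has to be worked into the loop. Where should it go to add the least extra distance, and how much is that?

Minimum extra distance: 3 min, inserting P1 between Y2 and R2.

Insertion cost between consecutive stops i–j is d(i,P1) + d(P1,j) − d(i,j):
  between DC and U3: 12 + 22 − 15 = 19
  between U3 and R7: 22 + 16 − 23 = 15
  between R7 and Y2: 16 + 8 − 9 = 15
  between Y2 and R2: 8 + 18 − 23 = 3
  between R2 and DC: 18 + 12 − 6 = 24
Cheapest insertion is between Y2 and R2, adding 3.
New total = 76 + 3 = 79.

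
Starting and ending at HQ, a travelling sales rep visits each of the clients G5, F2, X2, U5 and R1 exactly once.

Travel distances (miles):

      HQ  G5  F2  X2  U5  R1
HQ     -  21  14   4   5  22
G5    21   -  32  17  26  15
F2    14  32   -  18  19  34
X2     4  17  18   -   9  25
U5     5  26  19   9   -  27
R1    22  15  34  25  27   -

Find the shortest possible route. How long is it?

Shortest round trip = 94 miles.

With 5 stops there are 5!/2 = 60 distinct round trips (a route and its reverse cost the same).
HQ→G5→F2→X2→U5→R1→HQ: 21+32+18+9+27+22 = 129
HQ→G5→F2→X2→R1→U5→HQ: 21+32+18+25+27+5 = 128
HQ→G5→F2→U5→X2→R1→HQ: 21+32+19+9+25+22 = 128
HQ→G5→F2→U5→R1→X2→HQ: 21+32+19+27+25+4 = 128
HQ→G5→F2→R1→X2→U5→HQ: 21+32+34+25+9+5 = 126
HQ→G5→F2→R1→U5→X2→HQ: 21+32+34+27+9+4 = 127
HQ→G5→X2→F2→U5→R1→HQ: 21+17+18+19+27+22 = 124
HQ→G5→X2→F2→R1→U5→HQ: 21+17+18+34+27+5 = 122
HQ→G5→X2→U5→F2→R1→HQ: 21+17+9+19+34+22 = 122
HQ→G5→X2→U5→R1→F2→HQ: 21+17+9+27+34+14 = 122
HQ→G5→X2→R1→F2→U5→HQ: 21+17+25+34+19+5 = 121
HQ→G5→X2→R1→U5→F2→HQ: 21+17+25+27+19+14 = 123
HQ→G5→U5→F2→X2→R1→HQ: 21+26+19+18+25+22 = 131
HQ→G5→U5→F2→R1→X2→HQ: 21+26+19+34+25+4 = 129
… (46 more)
HQ→F2→R1→G5→X2→U5→HQ: 14+34+15+17+9+5 = 94  ← best
The minimum is 94.
One optimal route: HQ → F2 → R1 → G5 → X2 → U5 → HQ (or its reverse).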